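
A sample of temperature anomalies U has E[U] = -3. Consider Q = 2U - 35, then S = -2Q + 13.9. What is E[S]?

E[S] = 95.9

E[Q] = 2·(-3) + (-35) = -41.
E[S] = (-2)·(-41) + 13.9 = 95.9.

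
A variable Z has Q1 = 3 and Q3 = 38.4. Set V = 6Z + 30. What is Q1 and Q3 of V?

Q1(V) = 48, Q3(V) = 260.4

a = 6 > 0: Q1(V) = a·Q1(Z)+b = 48, Q3(V) = a·Q3(Z)+b = 260.4.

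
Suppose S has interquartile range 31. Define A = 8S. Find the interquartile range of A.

IQR(A) = 248

Under A = aS + b, IQR(A) = |a|·IQR(S) = |8|·31 = 248 (shifts cancel; spread scales by |a|).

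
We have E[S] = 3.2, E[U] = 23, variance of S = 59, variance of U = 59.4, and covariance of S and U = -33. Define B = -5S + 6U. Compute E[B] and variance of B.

E[B] = 122, variance of B = 5593.4

E[B] = (-5)·E[S] + 6·E[U] = (-5)·3.2 + 6·23 = 122.
variance of B = a²·variance of S + b²·variance of U + 2ab·covariance of S and U with a = -5, b = 6.
= (-5)²·59 + 6²·59.4 + 2·(-5)·6·(-33)
= 1475 + 2138.4 + 1980 = 5593.4.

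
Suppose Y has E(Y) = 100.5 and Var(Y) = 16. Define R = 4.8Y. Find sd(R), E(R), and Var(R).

R = 4.8Y is linear with a = 4.8, b = 0.
sd(Y) = √16 = 4.
sd(R) = |a|·sd(Y) = |4.8|·4 = 19.2.
E(R) = a·E(Y) + b = 4.8·100.5 = 482.4.
Var(R) = a²·Var(Y) = 4.8²·16 = 368.64.

sd(R) = 19.2, E(R) = 482.4, Var(R) = 368.64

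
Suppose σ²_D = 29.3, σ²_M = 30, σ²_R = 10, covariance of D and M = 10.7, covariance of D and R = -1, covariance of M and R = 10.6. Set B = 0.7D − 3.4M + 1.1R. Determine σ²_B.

σ²_B = a²·σ²_D + b²·σ²_M + c²·σ²_R + 2ab·covariance of D and M + 2ac·covariance of D and R + 2bc·covariance of M and R, with a = 0.7, b = -3.4, c = 1.1.
= 14.357 + 346.8 + 12.1 + (-50.932) + (-1.54) + (-79.288)
= 241.497.

σ²_B = 241.497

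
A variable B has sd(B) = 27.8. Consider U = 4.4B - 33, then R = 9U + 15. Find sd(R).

sd(R) = 1100.88

sd(U) = |4.4|·27.8 = 122.32.
sd(R) = |9|·122.32 = 1100.88.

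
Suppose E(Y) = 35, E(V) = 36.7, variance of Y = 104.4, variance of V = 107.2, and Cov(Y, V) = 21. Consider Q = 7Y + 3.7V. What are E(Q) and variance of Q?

E(Q) = 380.79, variance of Q = 7670.968

E(Q) = 7·E(Y) + 3.7·E(V) = 7·35 + 3.7·36.7 = 380.79.
variance of Q = a²·variance of Y + b²·variance of V + 2ab·Cov(Y, V) with a = 7, b = 3.7.
= 7²·104.4 + 3.7²·107.2 + 2·7·3.7·21
= 5115.6 + 1467.568 + 1087.8 = 7670.968.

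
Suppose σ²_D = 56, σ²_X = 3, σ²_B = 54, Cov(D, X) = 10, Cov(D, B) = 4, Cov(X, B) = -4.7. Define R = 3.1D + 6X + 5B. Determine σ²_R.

σ²_R = a²·σ²_D + b²·σ²_X + c²·σ²_B + 2ab·Cov(D, X) + 2ac·Cov(D, B) + 2bc·Cov(X, B), with a = 3.1, b = 6, c = 5.
= 538.16 + 108 + 1350 + 372 + 124 + (-282)
= 2210.16.

σ²_R = 2210.16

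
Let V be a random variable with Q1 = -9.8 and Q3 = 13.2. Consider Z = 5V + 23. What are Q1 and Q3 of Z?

Q1(Z) = -26, Q3(Z) = 89

a = 5 > 0: Q1(Z) = a·Q1(V)+b = -26, Q3(Z) = a·Q3(V)+b = 89.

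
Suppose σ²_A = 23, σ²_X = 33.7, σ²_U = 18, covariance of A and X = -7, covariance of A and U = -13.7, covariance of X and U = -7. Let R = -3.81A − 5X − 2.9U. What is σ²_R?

σ²_R = a²·σ²_A + b²·σ²_X + c²·σ²_U + 2ab·covariance of A and X + 2ac·covariance of A and U + 2bc·covariance of X and U, with a = -3.81, b = -5, c = -2.9.
= 333.8703 + 842.5 + 151.38 + (-266.7) + (-302.7426) + (-203)
= 555.3077.

σ²_R = 555.3077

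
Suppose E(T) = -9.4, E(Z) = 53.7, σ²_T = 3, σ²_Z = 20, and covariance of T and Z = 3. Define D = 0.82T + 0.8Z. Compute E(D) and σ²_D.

E(D) = 35.252, σ²_D = 18.7532

E(D) = 0.82·E(T) + 0.8·E(Z) = 0.82·(-9.4) + 0.8·53.7 = 35.252.
σ²_D = a²·σ²_T + b²·σ²_Z + 2ab·covariance of T and Z with a = 0.82, b = 0.8.
= 0.82²·3 + 0.8²·20 + 2·0.82·0.8·3
= 2.0172 + 12.8 + 3.936 = 18.7532.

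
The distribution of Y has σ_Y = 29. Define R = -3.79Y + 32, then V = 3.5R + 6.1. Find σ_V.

σ_R = |-3.79|·29 = 109.91.
σ_V = |3.5|·109.91 = 384.685.

σ_V = 384.685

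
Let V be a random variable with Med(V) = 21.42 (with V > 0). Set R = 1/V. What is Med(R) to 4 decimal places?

1/V is monotone on this domain, so Med(R) = 1/(21.42) ≈ 0.0467.

Med(R) = 0.0467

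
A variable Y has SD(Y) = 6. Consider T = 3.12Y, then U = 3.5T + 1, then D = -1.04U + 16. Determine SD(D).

SD(T) = |3.12|·6 = 18.72.
SD(U) = |3.5|·18.72 = 65.52.
SD(D) = |-1.04|·65.52 = 68.1408.

SD(D) = 68.1408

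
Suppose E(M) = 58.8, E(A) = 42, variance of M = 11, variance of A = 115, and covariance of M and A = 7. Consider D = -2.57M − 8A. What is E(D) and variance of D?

E(D) = -487.116, variance of D = 7720.4939

E(D) = (-2.57)·E(M) + (-8)·E(A) = (-2.57)·58.8 + (-8)·42 = -487.116.
variance of D = a²·variance of M + b²·variance of A + 2ab·covariance of M and A with a = -2.57, b = -8.
= (-2.57)²·11 + (-8)²·115 + 2·(-2.57)·(-8)·7
= 72.6539 + 7360 + 287.84 = 7720.4939.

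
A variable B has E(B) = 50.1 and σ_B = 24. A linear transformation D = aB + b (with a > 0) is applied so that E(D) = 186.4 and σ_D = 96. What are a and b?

a = 4, b = -14

σ_D = a·σ_B (a > 0), so a = 96/24 = 4.
E(D) = a·E(B) + b, so b = 186.4 − 4·50.1 = -14.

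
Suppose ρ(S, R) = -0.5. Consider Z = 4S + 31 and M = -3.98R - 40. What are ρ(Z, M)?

Linear rescalings preserve |correlation|; the slopes 4 and -3.98 have opposite signs, so the correlation flips sign: ρ(Z, M) = −ρ(S, R) = 0.5.

ρ(Z, M) = 0.5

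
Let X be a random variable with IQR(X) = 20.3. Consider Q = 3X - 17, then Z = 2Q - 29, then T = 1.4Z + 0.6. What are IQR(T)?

IQR(T) = 170.52

IQR(Q) = |3|·20.3 = 60.9.
IQR(Z) = |2|·60.9 = 121.8.
IQR(T) = |1.4|·121.8 = 170.52.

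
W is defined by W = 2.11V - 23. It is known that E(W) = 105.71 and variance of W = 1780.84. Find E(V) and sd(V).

E(V) = 61, sd(V) = 20

From W = 2.11V - 23: E(W) = a·E(V) + b, so E(V) = (E(W) − b)/a = (105.71 − (-23))/2.11 = 61.
sd(W) = √1780.84 = 42.2.
sd(W) = |a|·sd(V), so sd(V) = 42.2/|2.11| = 20.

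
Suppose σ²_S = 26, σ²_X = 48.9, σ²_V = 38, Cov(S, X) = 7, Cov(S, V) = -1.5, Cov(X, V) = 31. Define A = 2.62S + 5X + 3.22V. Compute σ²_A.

σ²_A = 2951.2644

σ²_A = a²·σ²_S + b²·σ²_X + c²·σ²_V + 2ab·Cov(S, X) + 2ac·Cov(S, V) + 2bc·Cov(X, V), with a = 2.62, b = 5, c = 3.22.
= 178.4744 + 1222.5 + 393.9992 + 183.4 + (-25.3092) + 998.2
= 2951.2644.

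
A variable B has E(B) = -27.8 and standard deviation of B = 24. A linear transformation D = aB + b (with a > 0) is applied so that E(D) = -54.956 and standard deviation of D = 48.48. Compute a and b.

a = 2.02, b = 1.2

standard deviation of D = a·standard deviation of B (a > 0), so a = 48.48/24 = 2.02.
E(D) = a·E(B) + b, so b = -54.956 − 2.02·(-27.8) = 1.2.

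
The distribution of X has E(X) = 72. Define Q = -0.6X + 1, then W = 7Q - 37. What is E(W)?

E(Q) = (-0.6)·72 + 1 = -42.2.
E(W) = 7·(-42.2) + (-37) = -332.4.

E(W) = -332.4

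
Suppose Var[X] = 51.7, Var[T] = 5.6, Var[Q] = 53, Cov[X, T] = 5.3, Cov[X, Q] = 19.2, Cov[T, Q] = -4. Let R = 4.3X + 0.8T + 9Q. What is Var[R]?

Var[R] = 6717.461

Var[R] = a²·Var[X] + b²·Var[T] + c²·Var[Q] + 2ab·Cov[X, T] + 2ac·Cov[X, Q] + 2bc·Cov[T, Q], with a = 4.3, b = 0.8, c = 9.
= 955.933 + 3.584 + 4293 + 36.464 + 1486.08 + (-57.6)
= 6717.461.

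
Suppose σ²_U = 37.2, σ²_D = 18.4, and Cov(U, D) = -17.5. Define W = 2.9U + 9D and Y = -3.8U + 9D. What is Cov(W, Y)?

Cov(W, Y) = 1222.206

By bilinearity, Cov(W, Y) = ac·σ²_U + bd·σ²_D + (ad+bc)·Cov(U, D), with a=2.9, b=9, c=-3.8, d=9.
ac·σ²_U = 2.9·(-3.8)·37.2 = -409.944
bd·σ²_D = 9·9·18.4 = 1490.4
(ad+bc)·Cov(U, D) = (-8.1)·(-17.5) = 141.75
Cov(W, Y) = -409.944 + 1490.4 + 141.75 = 1222.206.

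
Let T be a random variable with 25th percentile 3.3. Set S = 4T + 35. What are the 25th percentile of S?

Since a = 4 > 0 the transformation is increasing, so the 25th percentile of S = a·(P_{25} of T) + b = 4·3.3 + 35 = 48.2.

25th percentile of S = 48.2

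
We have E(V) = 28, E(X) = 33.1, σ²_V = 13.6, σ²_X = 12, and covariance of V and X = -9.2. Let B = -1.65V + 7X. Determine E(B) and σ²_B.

E(B) = (-1.65)·E(V) + 7·E(X) = (-1.65)·28 + 7·33.1 = 185.5.
σ²_B = a²·σ²_V + b²·σ²_X + 2ab·covariance of V and X with a = -1.65, b = 7.
= (-1.65)²·13.6 + 7²·12 + 2·(-1.65)·7·(-9.2)
= 37.026 + 588 + 212.52 = 837.546.

E(B) = 185.5, σ²_B = 837.546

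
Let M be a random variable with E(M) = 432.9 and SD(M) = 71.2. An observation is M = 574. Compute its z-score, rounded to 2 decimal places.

z = (M − E(M)) / SD(M) = (574 − 432.9) / 71.2 ≈ 1.98.

z = 1.98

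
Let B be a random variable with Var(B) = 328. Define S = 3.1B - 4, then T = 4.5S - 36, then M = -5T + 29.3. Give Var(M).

Var(S) = 3.1²·328 = 3152.08.
Var(T) = 4.5²·3152.08 = 63829.62.
Var(M) = (-5)²·63829.62 = 1595740.5.

Var(M) = 1595740.5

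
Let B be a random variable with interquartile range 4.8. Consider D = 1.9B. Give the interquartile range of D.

Under D = aB + b, IQR(D) = |a|·IQR(B) = |1.9|·4.8 = 9.12 (shifts cancel; spread scales by |a|).

IQR(D) = 9.12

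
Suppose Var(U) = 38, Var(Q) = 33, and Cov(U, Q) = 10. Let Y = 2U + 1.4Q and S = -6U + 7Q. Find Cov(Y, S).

Cov(Y, S) = -76.6

By bilinearity, Cov(Y, S) = ac·Var(U) + bd·Var(Q) + (ad+bc)·Cov(U, Q), with a=2, b=1.4, c=-6, d=7.
ac·Var(U) = 2·(-6)·38 = -456
bd·Var(Q) = 1.4·7·33 = 323.4
(ad+bc)·Cov(U, Q) = (5.6)·10 = 56
Cov(Y, S) = -456 + 323.4 + 56 = -76.6.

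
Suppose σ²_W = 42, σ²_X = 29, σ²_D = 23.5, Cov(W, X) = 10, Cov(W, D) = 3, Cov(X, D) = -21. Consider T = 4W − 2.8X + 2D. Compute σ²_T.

σ²_T = a²·σ²_W + b²·σ²_X + c²·σ²_D + 2ab·Cov(W, X) + 2ac·Cov(W, D) + 2bc·Cov(X, D), with a = 4, b = -2.8, c = 2.
= 672 + 227.36 + 94 + (-224) + 48 + 235.2
= 1052.56.

σ²_T = 1052.56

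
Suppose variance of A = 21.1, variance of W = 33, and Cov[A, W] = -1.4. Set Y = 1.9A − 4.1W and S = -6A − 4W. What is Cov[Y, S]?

By bilinearity, Cov[Y, S] = ac·variance of A + bd·variance of W + (ad+bc)·Cov[A, W], with a=1.9, b=-4.1, c=-6, d=-4.
ac·variance of A = 1.9·(-6)·21.1 = -240.54
bd·variance of W = (-4.1)·(-4)·33 = 541.2
(ad+bc)·Cov[A, W] = (17)·(-1.4) = -23.8
Cov[Y, S] = -240.54 + 541.2 + (-23.8) = 276.86.

Cov[Y, S] = 276.86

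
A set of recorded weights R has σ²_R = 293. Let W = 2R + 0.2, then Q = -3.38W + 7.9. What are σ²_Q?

σ²_W = 2²·293 = 1172.
σ²_Q = (-3.38)²·1172 = 13389.3968.

σ²_Q = 13389.3968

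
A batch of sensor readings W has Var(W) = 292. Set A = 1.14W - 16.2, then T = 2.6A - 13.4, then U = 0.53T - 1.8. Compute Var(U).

Var(U) = 720.5945767488

Var(A) = 1.14²·292 = 379.4832.
Var(T) = 2.6²·379.4832 = 2565.306432.
Var(U) = 0.53²·2565.306432 = 720.5945767488.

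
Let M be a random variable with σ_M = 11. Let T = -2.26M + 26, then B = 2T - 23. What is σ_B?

σ_B = 49.72

σ_T = |-2.26|·11 = 24.86.
σ_B = |2|·24.86 = 49.72.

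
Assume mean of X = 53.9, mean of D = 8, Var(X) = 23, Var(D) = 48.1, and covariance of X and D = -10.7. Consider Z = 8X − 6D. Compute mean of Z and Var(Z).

mean of Z = 8·mean of X + (-6)·mean of D = 8·53.9 + (-6)·8 = 383.2.
Var(Z) = a²·Var(X) + b²·Var(D) + 2ab·covariance of X and D with a = 8, b = -6.
= 8²·23 + (-6)²·48.1 + 2·8·(-6)·(-10.7)
= 1472 + 1731.6 + 1027.2 = 4230.8.

mean of Z = 383.2, Var(Z) = 4230.8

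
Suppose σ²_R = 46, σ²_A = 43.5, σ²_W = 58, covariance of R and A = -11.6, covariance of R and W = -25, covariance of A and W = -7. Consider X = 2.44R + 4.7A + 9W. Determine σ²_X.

σ²_X = a²·σ²_R + b²·σ²_A + c²·σ²_W + 2ab·covariance of R and A + 2ac·covariance of R and W + 2bc·covariance of A and W, with a = 2.44, b = 4.7, c = 9.
= 273.8656 + 960.915 + 4698 + (-266.0576) + (-1098) + (-592.2)
= 3976.523.

σ²_X = 3976.523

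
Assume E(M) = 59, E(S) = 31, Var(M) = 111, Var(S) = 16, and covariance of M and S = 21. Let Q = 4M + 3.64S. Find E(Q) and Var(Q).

E(Q) = 4·E(M) + 3.64·E(S) = 4·59 + 3.64·31 = 348.84.
Var(Q) = a²·Var(M) + b²·Var(S) + 2ab·covariance of M and S with a = 4, b = 3.64.
= 4²·111 + 3.64²·16 + 2·4·3.64·21
= 1776 + 211.9936 + 611.52 = 2599.5136.

E(Q) = 348.84, Var(Q) = 2599.5136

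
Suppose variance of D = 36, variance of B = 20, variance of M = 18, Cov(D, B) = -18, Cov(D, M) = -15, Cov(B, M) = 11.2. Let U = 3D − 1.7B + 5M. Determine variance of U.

variance of U = 375

variance of U = a²·variance of D + b²·variance of B + c²·variance of M + 2ab·Cov(D, B) + 2ac·Cov(D, M) + 2bc·Cov(B, M), with a = 3, b = -1.7, c = 5.
= 324 + 57.8 + 450 + 183.6 + (-450) + (-190.4)
= 375.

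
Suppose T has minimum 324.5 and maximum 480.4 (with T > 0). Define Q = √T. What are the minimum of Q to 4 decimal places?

min(Q) = 18.0139

√T is increasing on this domain, so min(Q) comes from min(T) = 324.5: min(Q) = √(324.5) ≈ 18.0139.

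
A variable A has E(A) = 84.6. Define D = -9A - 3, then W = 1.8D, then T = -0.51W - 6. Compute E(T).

E(D) = (-9)·84.6 + (-3) = -764.4.
E(W) = 1.8·(-764.4) = -1375.92.
E(T) = (-0.51)·(-1375.92) + (-6) = 695.7192.

E(T) = 695.7192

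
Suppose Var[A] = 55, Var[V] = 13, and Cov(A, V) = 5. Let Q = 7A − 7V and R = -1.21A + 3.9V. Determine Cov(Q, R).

By bilinearity, Cov(Q, R) = ac·Var[A] + bd·Var[V] + (ad+bc)·Cov(A, V), with a=7, b=-7, c=-1.21, d=3.9.
ac·Var[A] = 7·(-1.21)·55 = -465.85
bd·Var[V] = (-7)·3.9·13 = -354.9
(ad+bc)·Cov(A, V) = (35.77)·5 = 178.85
Cov(Q, R) = -465.85 + (-354.9) + 178.85 = -641.9.

Cov(Q, R) = -641.9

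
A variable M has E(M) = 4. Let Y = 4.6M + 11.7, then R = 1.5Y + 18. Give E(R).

E(R) = 63.15

E(Y) = 4.6·4 + 11.7 = 30.1.
E(R) = 1.5·30.1 + 18 = 63.15.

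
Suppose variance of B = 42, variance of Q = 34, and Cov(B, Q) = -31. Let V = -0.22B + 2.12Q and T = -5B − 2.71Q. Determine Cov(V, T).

By bilinearity, Cov(V, T) = ac·variance of B + bd·variance of Q + (ad+bc)·Cov(B, Q), with a=-0.22, b=2.12, c=-5, d=-2.71.
ac·variance of B = (-0.22)·(-5)·42 = 46.2
bd·variance of Q = 2.12·(-2.71)·34 = -195.3368
(ad+bc)·Cov(B, Q) = (-10.0038)·(-31) = 310.1178
Cov(V, T) = 46.2 + (-195.3368) + 310.1178 = 160.981.

Cov(V, T) = 160.981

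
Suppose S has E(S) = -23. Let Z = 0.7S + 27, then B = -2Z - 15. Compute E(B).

E(Z) = 0.7·(-23) + 27 = 10.9.
E(B) = (-2)·10.9 + (-15) = -36.8.

E(B) = -36.8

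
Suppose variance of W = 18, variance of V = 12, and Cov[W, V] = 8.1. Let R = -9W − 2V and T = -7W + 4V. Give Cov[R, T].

Cov[R, T] = 859.8

By bilinearity, Cov[R, T] = ac·variance of W + bd·variance of V + (ad+bc)·Cov[W, V], with a=-9, b=-2, c=-7, d=4.
ac·variance of W = (-9)·(-7)·18 = 1134
bd·variance of V = (-2)·4·12 = -96
(ad+bc)·Cov[W, V] = (-22)·8.1 = -178.2
Cov[R, T] = 1134 + (-96) + (-178.2) = 859.8.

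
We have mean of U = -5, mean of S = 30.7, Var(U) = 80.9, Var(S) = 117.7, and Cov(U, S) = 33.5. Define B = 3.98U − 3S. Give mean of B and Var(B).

mean of B = 3.98·mean of U + (-3)·mean of S = 3.98·(-5) + (-3)·30.7 = -112.
Var(B) = a²·Var(U) + b²·Var(S) + 2ab·Cov(U, S) with a = 3.98, b = -3.
= 3.98²·80.9 + (-3)²·117.7 + 2·3.98·(-3)·33.5
= 1281.48836 + 1059.3 + (-799.98) = 1540.80836.

mean of B = -112, Var(B) = 1540.80836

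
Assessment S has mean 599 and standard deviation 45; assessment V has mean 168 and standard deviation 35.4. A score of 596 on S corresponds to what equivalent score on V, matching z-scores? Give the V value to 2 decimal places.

V = 165.64

z = (596 − 599)/45 ≈ -0.0667.
V = 168 + z·35.4 = 168 + (596 − 599)·35.4/45 = 165.64.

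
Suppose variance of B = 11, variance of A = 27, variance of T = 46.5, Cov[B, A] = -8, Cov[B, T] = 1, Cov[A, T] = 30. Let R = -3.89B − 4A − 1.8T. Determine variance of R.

variance of R = a²·variance of B + b²·variance of A + c²·variance of T + 2ab·Cov[B, A] + 2ac·Cov[B, T] + 2bc·Cov[A, T], with a = -3.89, b = -4, c = -1.8.
= 166.4531 + 432 + 150.66 + (-248.96) + 14.004 + 432
= 946.1571.

variance of R = 946.1571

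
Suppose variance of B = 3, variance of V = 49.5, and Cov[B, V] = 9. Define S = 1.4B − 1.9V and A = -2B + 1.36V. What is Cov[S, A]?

By bilinearity, Cov[S, A] = ac·variance of B + bd·variance of V + (ad+bc)·Cov[B, V], with a=1.4, b=-1.9, c=-2, d=1.36.
ac·variance of B = 1.4·(-2)·3 = -8.4
bd·variance of V = (-1.9)·1.36·49.5 = -127.908
(ad+bc)·Cov[B, V] = (5.704)·9 = 51.336
Cov[S, A] = -8.4 + (-127.908) + 51.336 = -84.972.

Cov[S, A] = -84.972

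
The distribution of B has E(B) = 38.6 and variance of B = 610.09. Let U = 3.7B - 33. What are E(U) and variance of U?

U = 3.7B - 33 is linear with a = 3.7, b = -33.
E(U) = a·E(B) + b = 3.7·38.6 + (-33) = 109.82.
variance of U = a²·variance of B = 3.7²·610.09 = 8352.1321 (the additive constant -33 does not affect variance).

E(U) = 109.82, variance of U = 8352.1321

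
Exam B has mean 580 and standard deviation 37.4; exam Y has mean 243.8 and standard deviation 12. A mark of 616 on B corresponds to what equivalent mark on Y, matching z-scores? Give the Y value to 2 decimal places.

Y = 255.35

z = (616 − 580)/37.4 ≈ 0.9626.
Y = 243.8 + z·12 = 243.8 + (616 − 580)·12/37.4 ≈ 255.35.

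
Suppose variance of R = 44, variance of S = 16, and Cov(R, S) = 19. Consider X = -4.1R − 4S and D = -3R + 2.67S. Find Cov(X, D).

Cov(X, D) = 390.327

By bilinearity, Cov(X, D) = ac·variance of R + bd·variance of S + (ad+bc)·Cov(R, S), with a=-4.1, b=-4, c=-3, d=2.67.
ac·variance of R = (-4.1)·(-3)·44 = 541.2
bd·variance of S = (-4)·2.67·16 = -170.88
(ad+bc)·Cov(R, S) = (1.053)·19 = 20.007
Cov(X, D) = 541.2 + (-170.88) + 20.007 = 390.327.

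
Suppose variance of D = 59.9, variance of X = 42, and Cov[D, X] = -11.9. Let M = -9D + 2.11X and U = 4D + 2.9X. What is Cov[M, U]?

By bilinearity, Cov[M, U] = ac·variance of D + bd·variance of X + (ad+bc)·Cov[D, X], with a=-9, b=2.11, c=4, d=2.9.
ac·variance of D = (-9)·4·59.9 = -2156.4
bd·variance of X = 2.11·2.9·42 = 256.998
(ad+bc)·Cov[D, X] = (-17.66)·(-11.9) = 210.154
Cov[M, U] = -2156.4 + 256.998 + 210.154 = -1689.248.

Cov[M, U] = -1689.248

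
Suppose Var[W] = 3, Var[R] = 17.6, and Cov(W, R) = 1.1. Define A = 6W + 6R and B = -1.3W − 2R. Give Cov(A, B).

By bilinearity, Cov(A, B) = ac·Var[W] + bd·Var[R] + (ad+bc)·Cov(W, R), with a=6, b=6, c=-1.3, d=-2.
ac·Var[W] = 6·(-1.3)·3 = -23.4
bd·Var[R] = 6·(-2)·17.6 = -211.2
(ad+bc)·Cov(W, R) = (-19.8)·1.1 = -21.78
Cov(A, B) = -23.4 + (-211.2) + (-21.78) = -256.38.

Cov(A, B) = -256.38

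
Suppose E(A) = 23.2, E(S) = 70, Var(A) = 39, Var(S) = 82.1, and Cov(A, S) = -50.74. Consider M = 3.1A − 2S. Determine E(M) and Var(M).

E(M) = 3.1·E(A) + (-2)·E(S) = 3.1·23.2 + (-2)·70 = -68.08.
Var(M) = a²·Var(A) + b²·Var(S) + 2ab·Cov(A, S) with a = 3.1, b = -2.
= 3.1²·39 + (-2)²·82.1 + 2·3.1·(-2)·(-50.74)
= 374.79 + 328.4 + 629.176 = 1332.366.

E(M) = -68.08, Var(M) = 1332.366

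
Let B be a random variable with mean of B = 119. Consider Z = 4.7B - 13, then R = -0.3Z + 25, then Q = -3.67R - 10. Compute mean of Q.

mean of Z = 4.7·119 + (-13) = 546.3.
mean of R = (-0.3)·546.3 + 25 = -138.89.
mean of Q = (-3.67)·(-138.89) + (-10) = 499.7263.

mean of Q = 499.7263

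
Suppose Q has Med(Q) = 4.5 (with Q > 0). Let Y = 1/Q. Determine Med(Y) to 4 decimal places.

1/Q is monotone on this domain, so Med(Y) = 1/(4.5) ≈ 0.2222.

Med(Y) = 0.2222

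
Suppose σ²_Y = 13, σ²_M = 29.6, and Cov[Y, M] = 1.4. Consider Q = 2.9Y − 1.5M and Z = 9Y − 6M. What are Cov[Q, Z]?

Cov[Q, Z] = 562.44

By bilinearity, Cov[Q, Z] = ac·σ²_Y + bd·σ²_M + (ad+bc)·Cov[Y, M], with a=2.9, b=-1.5, c=9, d=-6.
ac·σ²_Y = 2.9·9·13 = 339.3
bd·σ²_M = (-1.5)·(-6)·29.6 = 266.4
(ad+bc)·Cov[Y, M] = (-30.9)·1.4 = -43.26
Cov[Q, Z] = 339.3 + 266.4 + (-43.26) = 562.44.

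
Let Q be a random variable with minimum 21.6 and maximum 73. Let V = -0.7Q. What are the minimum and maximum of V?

min(V) = -51.1, max(V) = -15.12

a = -0.7 < 0, so order reverses: min(V) = a·max(Q)+b = (-0.7)·73 = -51.1; max(V) = a·min(Q)+b = (-0.7)·21.6 = -15.12.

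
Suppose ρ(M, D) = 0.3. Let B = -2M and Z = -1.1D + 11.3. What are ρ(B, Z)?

Linear rescalings preserve correlation up to sign; here the slopes -2 and -1.1 have the same sign, so ρ(B, Z) = ρ(M, D) = 0.3.

ρ(B, Z) = 0.3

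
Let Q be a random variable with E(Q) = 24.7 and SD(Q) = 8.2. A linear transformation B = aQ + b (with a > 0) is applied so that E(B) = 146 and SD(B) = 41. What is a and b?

a = 5, b = 22.5

SD(B) = a·SD(Q) (a > 0), so a = 41/8.2 = 5.
E(B) = a·E(Q) + b, so b = 146 − 5·24.7 = 22.5.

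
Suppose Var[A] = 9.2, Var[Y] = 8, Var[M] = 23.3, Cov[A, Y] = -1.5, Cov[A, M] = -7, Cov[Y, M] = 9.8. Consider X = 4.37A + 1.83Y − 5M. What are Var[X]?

Var[X] = a²·Var[A] + b²·Var[Y] + c²·Var[M] + 2ab·Cov[A, Y] + 2ac·Cov[A, M] + 2bc·Cov[Y, M], with a = 4.37, b = 1.83, c = -5.
= 175.69148 + 26.7912 + 582.5 + (-23.9913) + 305.9 + (-179.34)
= 887.55138.

Var[X] = 887.55138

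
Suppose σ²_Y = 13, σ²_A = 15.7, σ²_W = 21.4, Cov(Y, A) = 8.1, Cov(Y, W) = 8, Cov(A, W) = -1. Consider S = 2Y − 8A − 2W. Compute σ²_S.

σ²_S = a²·σ²_Y + b²·σ²_A + c²·σ²_W + 2ab·Cov(Y, A) + 2ac·Cov(Y, W) + 2bc·Cov(A, W), with a = 2, b = -8, c = -2.
= 52 + 1004.8 + 85.6 + (-259.2) + (-64) + (-32)
= 787.2.

σ²_S = 787.2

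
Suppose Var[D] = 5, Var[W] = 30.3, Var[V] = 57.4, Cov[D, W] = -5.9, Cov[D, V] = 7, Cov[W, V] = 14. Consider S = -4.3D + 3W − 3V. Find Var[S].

Var[S] = 962.57

Var[S] = a²·Var[D] + b²·Var[W] + c²·Var[V] + 2ab·Cov[D, W] + 2ac·Cov[D, V] + 2bc·Cov[W, V], with a = -4.3, b = 3, c = -3.
= 92.45 + 272.7 + 516.6 + 152.22 + 180.6 + (-252)
= 962.57.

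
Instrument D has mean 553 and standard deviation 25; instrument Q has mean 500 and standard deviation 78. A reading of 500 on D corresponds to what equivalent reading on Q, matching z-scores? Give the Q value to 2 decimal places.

Q = 334.64

z = (500 − 553)/25 = -2.12.
Q = 500 + z·78 = 500 + (500 − 553)·78/25 = 334.64.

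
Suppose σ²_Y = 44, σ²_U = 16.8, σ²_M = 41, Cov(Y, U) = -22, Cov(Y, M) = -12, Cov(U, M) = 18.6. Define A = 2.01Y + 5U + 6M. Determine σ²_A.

σ²_A = a²·σ²_Y + b²·σ²_U + c²·σ²_M + 2ab·Cov(Y, U) + 2ac·Cov(Y, M) + 2bc·Cov(U, M), with a = 2.01, b = 5, c = 6.
= 177.7644 + 420 + 1476 + (-442.2) + (-289.44) + 1116
= 2458.1244.

σ²_A = 2458.1244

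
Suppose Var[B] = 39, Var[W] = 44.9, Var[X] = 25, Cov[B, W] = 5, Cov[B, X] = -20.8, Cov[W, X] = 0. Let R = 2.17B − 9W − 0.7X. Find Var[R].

Var[R] = 3700.6875

Var[R] = a²·Var[B] + b²·Var[W] + c²·Var[X] + 2ab·Cov[B, W] + 2ac·Cov[B, X] + 2bc·Cov[W, X], with a = 2.17, b = -9, c = -0.7.
= 183.6471 + 3636.9 + 12.25 + (-195.3) + 63.1904 + 0
= 3700.6875.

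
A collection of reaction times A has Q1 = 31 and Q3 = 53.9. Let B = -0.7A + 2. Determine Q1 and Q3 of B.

a = -0.7 < 0 reverses order: Q1(B) comes from Q3(A), Q3(B) from Q1(A).
Q1(B) = (-0.7)·53.9 + 2 = -35.73; Q3(B) = (-0.7)·31 + 2 = -19.7.

Q1(B) = -35.73, Q3(B) = -19.7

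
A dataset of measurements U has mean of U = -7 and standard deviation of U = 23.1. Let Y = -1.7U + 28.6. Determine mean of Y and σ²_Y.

mean of Y = 40.5, σ²_Y = 1542.1329

Y = -1.7U + 28.6 is linear with a = -1.7, b = 28.6.
mean of Y = a·mean of U + b = (-1.7)·(-7) + 28.6 = 40.5.
σ²_U = 23.1² = 533.61.
σ²_Y = a²·σ²_U = (-1.7)²·533.61 = 1542.1329 (the additive constant 28.6 does not affect variance).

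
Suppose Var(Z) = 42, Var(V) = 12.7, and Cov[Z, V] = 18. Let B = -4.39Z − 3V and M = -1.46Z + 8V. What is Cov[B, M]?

Cov[B, M] = -588.9252

By bilinearity, Cov[B, M] = ac·Var(Z) + bd·Var(V) + (ad+bc)·Cov[Z, V], with a=-4.39, b=-3, c=-1.46, d=8.
ac·Var(Z) = (-4.39)·(-1.46)·42 = 269.1948
bd·Var(V) = (-3)·8·12.7 = -304.8
(ad+bc)·Cov[Z, V] = (-30.74)·18 = -553.32
Cov[B, M] = 269.1948 + (-304.8) + (-553.32) = -588.9252.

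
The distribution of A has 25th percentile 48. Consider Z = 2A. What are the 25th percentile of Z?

25th percentile of Z = 96

Since a = 2 > 0 the transformation is increasing, so the 25th percentile of Z = a·(P_{25} of A) + b = 2·48 = 96.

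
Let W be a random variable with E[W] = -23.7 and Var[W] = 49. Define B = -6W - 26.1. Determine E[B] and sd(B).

E[B] = 116.1, sd(B) = 42

B = -6W - 26.1 is linear with a = -6, b = -26.1.
E[B] = a·E[W] + b = (-6)·(-23.7) + (-26.1) = 116.1.
sd(W) = √49 = 7.
sd(B) = |a|·sd(W) = |-6|·7 = 42.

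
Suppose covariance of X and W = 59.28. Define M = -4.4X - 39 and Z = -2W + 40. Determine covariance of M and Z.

covariance of M and Z = a·c·covariance of X and W = (-4.4)·(-2)·59.28 = 521.664. Additive constants drop out.

covariance of M and Z = 521.664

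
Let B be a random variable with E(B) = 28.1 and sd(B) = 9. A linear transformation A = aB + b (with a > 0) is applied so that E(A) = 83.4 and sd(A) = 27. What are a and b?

a = 3, b = -0.9

sd(A) = a·sd(B) (a > 0), so a = 27/9 = 3.
E(A) = a·E(B) + b, so b = 83.4 − 3·28.1 = -0.9.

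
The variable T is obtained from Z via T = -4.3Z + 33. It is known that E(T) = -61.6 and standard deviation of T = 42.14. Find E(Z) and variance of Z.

E(Z) = 22, variance of Z = 96.04

From T = -4.3Z + 33: E(T) = a·E(Z) + b, so E(Z) = (E(T) − b)/a = (-61.6 − 33)/(-4.3) = 22.
variance of T = 42.14² = 1775.7796.
variance of T = a²·variance of Z, so variance of Z = 1775.7796/(-4.3)² = 96.04.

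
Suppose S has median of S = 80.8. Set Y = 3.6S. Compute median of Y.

median of Y = 290.88

A linear map preserves order up to sign, so median of Y = a·median of S + b = 3.6·80.8 = 290.88.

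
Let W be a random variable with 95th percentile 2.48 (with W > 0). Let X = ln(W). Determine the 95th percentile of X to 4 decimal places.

ln(W) is increasing, so P_{95}(X) = g(P_{95}(W)) ≈ 0.9083.

95th percentile of X = 0.9083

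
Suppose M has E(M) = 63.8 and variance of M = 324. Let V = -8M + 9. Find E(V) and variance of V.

V = -8M + 9 is linear with a = -8, b = 9.
E(V) = a·E(M) + b = (-8)·63.8 + 9 = -501.4.
variance of V = a²·variance of M = (-8)²·324 = 20736 (the additive constant 9 does not affect variance).

E(V) = -501.4, variance of V = 20736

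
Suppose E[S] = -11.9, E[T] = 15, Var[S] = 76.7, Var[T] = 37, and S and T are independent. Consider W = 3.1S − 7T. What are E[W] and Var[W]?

E[W] = 3.1·E[S] + (-7)·E[T] = 3.1·(-11.9) + (-7)·15 = -141.89.
Var[W] = a²·Var[S] + b²·Var[T] + 2ab·Cov[S, T] with a = 3.1, b = -7.
Independence gives Cov[S, T] = 0.
= 3.1²·76.7 + (-7)²·37 + 2·3.1·(-7)·0
= 737.087 + 1813 + 0 = 2550.087.

E[W] = -141.89, Var[W] = 2550.087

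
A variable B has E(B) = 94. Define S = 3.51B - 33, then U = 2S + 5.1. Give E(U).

E(U) = 598.98

E(S) = 3.51·94 + (-33) = 296.94.
E(U) = 2·296.94 + 5.1 = 598.98.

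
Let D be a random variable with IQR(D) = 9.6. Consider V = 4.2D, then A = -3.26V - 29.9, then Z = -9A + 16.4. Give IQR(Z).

IQR(Z) = 1182.9888

IQR(V) = |4.2|·9.6 = 40.32.
IQR(A) = |-3.26|·40.32 = 131.4432.
IQR(Z) = |-9|·131.4432 = 1182.9888.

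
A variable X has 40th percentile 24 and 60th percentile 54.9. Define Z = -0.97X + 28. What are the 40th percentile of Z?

40th percentile of Z = -25.253

Since a = -0.97 < 0 the transformation is decreasing, reversing order: the 40th percentile of Z corresponds to the 60th percentile of X.
So P_{40}(Z) = a·P_{60}(X) + b = (-0.97)·54.9 + 28 = -25.253.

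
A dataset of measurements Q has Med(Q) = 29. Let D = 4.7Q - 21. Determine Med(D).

Med(D) = 115.3

A linear map preserves order up to sign, so Med(D) = a·Med(Q) + b = 4.7·29 + (-21) = 115.3.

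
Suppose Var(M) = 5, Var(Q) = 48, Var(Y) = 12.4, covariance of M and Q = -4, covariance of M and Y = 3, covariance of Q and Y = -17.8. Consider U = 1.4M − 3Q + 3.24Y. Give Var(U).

Var(U) = 978.81824

Var(U) = a²·Var(M) + b²·Var(Q) + c²·Var(Y) + 2ab·covariance of M and Q + 2ac·covariance of M and Y + 2bc·covariance of Q and Y, with a = 1.4, b = -3, c = 3.24.
= 9.8 + 432 + 130.17024 + 33.6 + 27.216 + 346.032
= 978.81824.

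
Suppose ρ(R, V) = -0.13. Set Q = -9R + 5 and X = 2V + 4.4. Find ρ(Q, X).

ρ(Q, X) = 0.13

Linear rescalings preserve |correlation|; the slopes -9 and 2 have opposite signs, so the correlation flips sign: ρ(Q, X) = −ρ(R, V) = 0.13.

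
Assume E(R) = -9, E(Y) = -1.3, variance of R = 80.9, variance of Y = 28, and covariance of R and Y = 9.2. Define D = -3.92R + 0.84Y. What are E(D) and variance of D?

E(D) = (-3.92)·E(R) + 0.84·E(Y) = (-3.92)·(-9) + 0.84·(-1.3) = 34.188.
variance of D = a²·variance of R + b²·variance of Y + 2ab·covariance of R and Y with a = -3.92, b = 0.84.
= (-3.92)²·80.9 + 0.84²·28 + 2·(-3.92)·0.84·9.2
= 1243.14176 + 19.7568 + (-60.58752) = 1202.31104.

E(D) = 34.188, variance of D = 1202.31104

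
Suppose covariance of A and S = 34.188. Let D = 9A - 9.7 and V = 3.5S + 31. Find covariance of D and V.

covariance of D and V = 1076.922

covariance of D and V = a·c·covariance of A and S = 9·3.5·34.188 = 1076.922. Additive constants drop out.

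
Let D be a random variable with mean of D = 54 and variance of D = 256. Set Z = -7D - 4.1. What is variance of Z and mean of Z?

Z = -7D - 4.1 is linear with a = -7, b = -4.1.
variance of Z = a²·variance of D = (-7)²·256 = 12544 (the additive constant -4.1 does not affect variance).
mean of Z = a·mean of D + b = (-7)·54 + (-4.1) = -382.1.

variance of Z = 12544, mean of Z = -382.1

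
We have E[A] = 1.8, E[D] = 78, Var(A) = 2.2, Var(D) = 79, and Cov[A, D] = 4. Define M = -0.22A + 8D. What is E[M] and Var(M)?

E[M] = (-0.22)·E[A] + 8·E[D] = (-0.22)·1.8 + 8·78 = 623.604.
Var(M) = a²·Var(A) + b²·Var(D) + 2ab·Cov[A, D] with a = -0.22, b = 8.
= (-0.22)²·2.2 + 8²·79 + 2·(-0.22)·8·4
= 0.10648 + 5056 + (-14.08) = 5042.02648.

E[M] = 623.604, Var(M) = 5042.02648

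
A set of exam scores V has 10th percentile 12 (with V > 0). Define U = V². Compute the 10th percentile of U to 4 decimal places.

10th percentile of U = 144

V² is increasing, so P_{10}(U) = g(P_{10}(V)) = 144.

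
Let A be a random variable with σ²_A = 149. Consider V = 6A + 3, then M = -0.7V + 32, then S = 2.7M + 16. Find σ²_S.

σ²_S = 19160.7444

σ²_V = 6²·149 = 5364.
σ²_M = (-0.7)²·5364 = 2628.36.
σ²_S = 2.7²·2628.36 = 19160.7444.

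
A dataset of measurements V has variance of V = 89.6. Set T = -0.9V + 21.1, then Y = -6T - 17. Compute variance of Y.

variance of Y = 2612.736

variance of T = (-0.9)²·89.6 = 72.576.
variance of Y = (-6)²·72.576 = 2612.736.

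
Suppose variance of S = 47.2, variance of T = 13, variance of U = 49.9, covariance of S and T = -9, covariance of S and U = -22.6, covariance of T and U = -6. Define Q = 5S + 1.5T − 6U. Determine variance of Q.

variance of Q = 4334.65

variance of Q = a²·variance of S + b²·variance of T + c²·variance of U + 2ab·covariance of S and T + 2ac·covariance of S and U + 2bc·covariance of T and U, with a = 5, b = 1.5, c = -6.
= 1180 + 29.25 + 1796.4 + (-135) + 1356 + 108
= 4334.65.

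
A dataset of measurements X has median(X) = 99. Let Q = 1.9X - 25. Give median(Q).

median(Q) = 163.1

A linear map preserves order up to sign, so median(Q) = a·median(X) + b = 1.9·99 + (-25) = 163.1.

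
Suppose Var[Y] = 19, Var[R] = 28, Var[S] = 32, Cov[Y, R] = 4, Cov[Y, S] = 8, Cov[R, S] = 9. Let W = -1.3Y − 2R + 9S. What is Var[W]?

Var[W] = 2245.71

Var[W] = a²·Var[Y] + b²·Var[R] + c²·Var[S] + 2ab·Cov[Y, R] + 2ac·Cov[Y, S] + 2bc·Cov[R, S], with a = -1.3, b = -2, c = 9.
= 32.11 + 112 + 2592 + 20.8 + (-187.2) + (-324)
= 2245.71.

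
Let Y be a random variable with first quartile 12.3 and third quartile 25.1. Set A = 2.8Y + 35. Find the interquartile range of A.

IQR(A) = 35.84

IQR of Y = Q3 − Q1 = 25.1 − 12.3 = 12.8.
Under A = aY + b, IQR(A) = |a|·IQR(Y) = |2.8|·12.8 = 35.84 (shifts cancel; spread scales by |a|).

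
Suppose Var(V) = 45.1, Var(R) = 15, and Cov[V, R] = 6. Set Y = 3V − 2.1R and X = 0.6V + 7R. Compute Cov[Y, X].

Cov[Y, X] = -20.88

By bilinearity, Cov[Y, X] = ac·Var(V) + bd·Var(R) + (ad+bc)·Cov[V, R], with a=3, b=-2.1, c=0.6, d=7.
ac·Var(V) = 3·0.6·45.1 = 81.18
bd·Var(R) = (-2.1)·7·15 = -220.5
(ad+bc)·Cov[V, R] = (19.74)·6 = 118.44
Cov[Y, X] = 81.18 + (-220.5) + 118.44 = -20.88.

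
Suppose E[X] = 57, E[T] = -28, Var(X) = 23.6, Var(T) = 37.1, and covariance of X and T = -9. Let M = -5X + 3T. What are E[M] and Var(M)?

E[M] = -369, Var(M) = 1193.9

E[M] = (-5)·E[X] + 3·E[T] = (-5)·57 + 3·(-28) = -369.
Var(M) = a²·Var(X) + b²·Var(T) + 2ab·covariance of X and T with a = -5, b = 3.
= (-5)²·23.6 + 3²·37.1 + 2·(-5)·3·(-9)
= 590 + 333.9 + 270 = 1193.9.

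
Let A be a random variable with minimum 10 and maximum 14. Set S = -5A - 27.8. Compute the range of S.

Range of A = 14 − 10 = 4.
Range(S) = |a|·Range(A) = |-5|·4 = 20.

Range(S) = 20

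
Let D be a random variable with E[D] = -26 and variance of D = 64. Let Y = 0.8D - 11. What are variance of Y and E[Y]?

Y = 0.8D - 11 is linear with a = 0.8, b = -11.
variance of Y = a²·variance of D = 0.8²·64 = 40.96 (the additive constant -11 does not affect variance).
E[Y] = a·E[D] + b = 0.8·(-26) + (-11) = -31.8.

variance of Y = 40.96, E[Y] = -31.8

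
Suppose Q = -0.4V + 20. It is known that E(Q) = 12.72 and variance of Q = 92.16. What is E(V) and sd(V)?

From Q = -0.4V + 20: E(Q) = a·E(V) + b, so E(V) = (E(Q) − b)/a = (12.72 − 20)/(-0.4) = 18.2.
sd(Q) = √92.16 = 9.6.
sd(Q) = |a|·sd(V), so sd(V) = 9.6/|-0.4| = 24.

E(V) = 18.2, sd(V) = 24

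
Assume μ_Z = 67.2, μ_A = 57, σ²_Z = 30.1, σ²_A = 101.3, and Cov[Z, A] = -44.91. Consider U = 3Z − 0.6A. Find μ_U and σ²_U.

μ_U = 167.4, σ²_U = 469.044

μ_U = 3·μ_Z + (-0.6)·μ_A = 3·67.2 + (-0.6)·57 = 167.4.
σ²_U = a²·σ²_Z + b²·σ²_A + 2ab·Cov[Z, A] with a = 3, b = -0.6.
= 3²·30.1 + (-0.6)²·101.3 + 2·3·(-0.6)·(-44.91)
= 270.9 + 36.468 + 161.676 = 469.044.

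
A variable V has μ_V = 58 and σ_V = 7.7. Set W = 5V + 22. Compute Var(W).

W = 5V + 22 is linear with a = 5, b = 22.
Var(V) = 7.7² = 59.29.
Var(W) = a²·Var(V) = 5²·59.29 = 1482.25 (the additive constant 22 does not affect variance).

Var(W) = 1482.25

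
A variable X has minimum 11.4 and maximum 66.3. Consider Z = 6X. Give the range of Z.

Range(Z) = 329.4

Range of X = 66.3 − 11.4 = 54.9.
Range(Z) = |a|·Range(X) = |6|·54.9 = 329.4.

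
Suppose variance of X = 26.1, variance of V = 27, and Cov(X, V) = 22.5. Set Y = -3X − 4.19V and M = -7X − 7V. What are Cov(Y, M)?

Cov(Y, M) = 2472.435

By bilinearity, Cov(Y, M) = ac·variance of X + bd·variance of V + (ad+bc)·Cov(X, V), with a=-3, b=-4.19, c=-7, d=-7.
ac·variance of X = (-3)·(-7)·26.1 = 548.1
bd·variance of V = (-4.19)·(-7)·27 = 791.91
(ad+bc)·Cov(X, V) = (50.33)·22.5 = 1132.425
Cov(Y, M) = 548.1 + 791.91 + 1132.425 = 2472.435.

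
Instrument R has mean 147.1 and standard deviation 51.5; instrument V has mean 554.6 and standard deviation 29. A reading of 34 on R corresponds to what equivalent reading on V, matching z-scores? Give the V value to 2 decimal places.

z = (34 − 147.1)/51.5 ≈ -2.1961.
V = 554.6 + z·29 = 554.6 + (34 − 147.1)·29/51.5 ≈ 490.91.

V = 490.91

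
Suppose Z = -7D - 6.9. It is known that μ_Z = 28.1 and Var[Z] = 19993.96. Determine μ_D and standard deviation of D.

μ_D = -5, standard deviation of D = 20.2

From Z = -7D - 6.9: μ_Z = a·μ_D + b, so μ_D = (μ_Z − b)/a = (28.1 − (-6.9))/(-7) = -5.
standard deviation of Z = √19993.96 = 141.4.
standard deviation of Z = |a|·standard deviation of D, so standard deviation of D = 141.4/|-7| = 20.2.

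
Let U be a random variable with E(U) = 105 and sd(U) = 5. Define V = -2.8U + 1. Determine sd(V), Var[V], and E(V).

sd(V) = 14, Var[V] = 196, E(V) = -293

V = -2.8U + 1 is linear with a = -2.8, b = 1.
sd(V) = |a|·sd(U) = |-2.8|·5 = 14.
Var[U] = 5² = 25.
Var[V] = a²·Var[U] = (-2.8)²·25 = 196 (the additive constant 1 does not affect variance).
E(V) = a·E(U) + b = (-2.8)·105 + 1 = -293.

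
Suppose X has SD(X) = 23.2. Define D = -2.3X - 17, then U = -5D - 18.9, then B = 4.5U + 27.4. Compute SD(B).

SD(D) = |-2.3|·23.2 = 53.36.
SD(U) = |-5|·53.36 = 266.8.
SD(B) = |4.5|·266.8 = 1200.6.

SD(B) = 1200.6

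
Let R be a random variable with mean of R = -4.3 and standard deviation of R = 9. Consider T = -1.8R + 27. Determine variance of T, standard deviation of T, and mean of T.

T = -1.8R + 27 is linear with a = -1.8, b = 27.
variance of R = 9² = 81.
variance of T = a²·variance of R = (-1.8)²·81 = 262.44 (the additive constant 27 does not affect variance).
standard deviation of T = |a|·standard deviation of R = |-1.8|·9 = 16.2.
mean of T = a·mean of R + b = (-1.8)·(-4.3) + 27 = 34.74.

variance of T = 262.44, standard deviation of T = 16.2, mean of T = 34.74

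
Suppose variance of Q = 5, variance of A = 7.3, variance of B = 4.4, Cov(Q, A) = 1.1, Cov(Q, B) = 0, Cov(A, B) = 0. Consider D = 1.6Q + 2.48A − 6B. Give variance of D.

variance of D = a²·variance of Q + b²·variance of A + c²·variance of B + 2ab·Cov(Q, A) + 2ac·Cov(Q, B) + 2bc·Cov(A, B), with a = 1.6, b = 2.48, c = -6.
= 12.8 + 44.89792 + 158.4 + 8.7296 + 0 + 0
= 224.82752.

variance of D = 224.82752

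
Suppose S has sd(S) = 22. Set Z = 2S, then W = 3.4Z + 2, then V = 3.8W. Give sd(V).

sd(V) = 568.48

sd(Z) = |2|·22 = 44.
sd(W) = |3.4|·44 = 149.6.
sd(V) = |3.8|·149.6 = 568.48.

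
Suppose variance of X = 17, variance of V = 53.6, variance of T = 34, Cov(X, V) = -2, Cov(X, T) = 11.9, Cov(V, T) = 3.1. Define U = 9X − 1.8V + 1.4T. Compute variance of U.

variance of U = 1966.36

variance of U = a²·variance of X + b²·variance of V + c²·variance of T + 2ab·Cov(X, V) + 2ac·Cov(X, T) + 2bc·Cov(V, T), with a = 9, b = -1.8, c = 1.4.
= 1377 + 173.664 + 66.64 + 64.8 + 299.88 + (-15.624)
= 1966.36.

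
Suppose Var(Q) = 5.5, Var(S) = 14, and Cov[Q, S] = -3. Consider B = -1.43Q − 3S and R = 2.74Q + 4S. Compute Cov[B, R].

Cov[B, R] = -147.7301

By bilinearity, Cov[B, R] = ac·Var(Q) + bd·Var(S) + (ad+bc)·Cov[Q, S], with a=-1.43, b=-3, c=2.74, d=4.
ac·Var(Q) = (-1.43)·2.74·5.5 = -21.5501
bd·Var(S) = (-3)·4·14 = -168
(ad+bc)·Cov[Q, S] = (-13.94)·(-3) = 41.82
Cov[B, R] = -21.5501 + (-168) + 41.82 = -147.7301.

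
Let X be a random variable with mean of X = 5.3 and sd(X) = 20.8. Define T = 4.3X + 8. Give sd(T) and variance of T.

sd(T) = 89.44, variance of T = 7999.5136

T = 4.3X + 8 is linear with a = 4.3, b = 8.
sd(T) = |a|·sd(X) = |4.3|·20.8 = 89.44.
variance of X = 20.8² = 432.64.
variance of T = a²·variance of X = 4.3²·432.64 = 7999.5136 (the additive constant 8 does not affect variance).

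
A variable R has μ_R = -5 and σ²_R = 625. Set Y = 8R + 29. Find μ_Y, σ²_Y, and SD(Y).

μ_Y = -11, σ²_Y = 40000, SD(Y) = 200

Y = 8R + 29 is linear with a = 8, b = 29.
μ_Y = a·μ_R + b = 8·(-5) + 29 = -11.
σ²_Y = a²·σ²_R = 8²·625 = 40000 (the additive constant 29 does not affect variance).
SD(R) = √625 = 25.
SD(Y) = |a|·SD(R) = |8|·25 = 200.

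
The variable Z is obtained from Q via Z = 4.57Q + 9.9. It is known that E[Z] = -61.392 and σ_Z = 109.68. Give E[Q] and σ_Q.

E[Q] = -15.6, σ_Q = 24

From Z = 4.57Q + 9.9: E[Z] = a·E[Q] + b, so E[Q] = (E[Z] − b)/a = (-61.392 − 9.9)/4.57 = -15.6.
σ_Z = |a|·σ_Q, so σ_Q = 109.68/|4.57| = 24.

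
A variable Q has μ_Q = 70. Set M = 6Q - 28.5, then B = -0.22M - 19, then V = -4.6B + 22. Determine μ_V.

μ_V = 505.598

μ_M = 6·70 + (-28.5) = 391.5.
μ_B = (-0.22)·391.5 + (-19) = -105.13.
μ_V = (-4.6)·(-105.13) + 22 = 505.598.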